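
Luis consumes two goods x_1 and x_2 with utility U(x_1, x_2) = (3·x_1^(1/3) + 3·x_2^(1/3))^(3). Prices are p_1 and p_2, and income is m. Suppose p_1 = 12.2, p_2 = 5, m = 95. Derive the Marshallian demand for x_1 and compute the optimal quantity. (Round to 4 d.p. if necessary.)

Substitute x_2 = (x_2/x_1)·x_1 into the budget: x_1* = m/(p_1 + p_2·(x_2/x_1)).
Numerically x_2/x_1 = 3.811402, so x_1* = 95/(12.2 + 5·3.811402) = 3.0393.

x_1* = 3.0393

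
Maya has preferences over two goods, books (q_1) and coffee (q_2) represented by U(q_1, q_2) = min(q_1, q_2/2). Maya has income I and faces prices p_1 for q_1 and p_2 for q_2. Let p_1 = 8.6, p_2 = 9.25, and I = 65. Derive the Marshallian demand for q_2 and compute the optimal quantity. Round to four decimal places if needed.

With perfect complements, no substitution: consume in ratio q_1:q_2 = 1:2.
Budget: p_1·q_1 + p_2·2·q_1 = I, so (p_1 + 2·p_2)·q_1 = I.
Demand: q_1*(p_1,p_2,I) = I/(p_1 + 2·p_2), q_2* = 2·I/(p_1 + 2·p_2).
Here 8.6 + 2·9.25 = 27.1, giving q_2* = 4.797.

q_2* = 4.797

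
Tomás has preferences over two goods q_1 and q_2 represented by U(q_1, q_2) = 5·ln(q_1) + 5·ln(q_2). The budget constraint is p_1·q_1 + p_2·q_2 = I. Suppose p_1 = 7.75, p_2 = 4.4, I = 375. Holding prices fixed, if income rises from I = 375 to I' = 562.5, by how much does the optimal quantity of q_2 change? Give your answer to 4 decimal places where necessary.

Δq_2* = 21.3068

The MRS is q_2/q_1. Set MRS = p_1/p_2.
Rearranging, p_2·q_2 = p_1·q_1. Substituting into the budget gives p_1·q_1·(1 + 1) = I.
Demand: q_1*(p_1,p_2,I) = 0.5·I/p_1 and q_2* = 0.5·I/p_2.
At p_1=7.75, p_2=4.4, I=375: q_2* = 0.5·375/4.4 = 42.6136.
At I' = 562.5: q_2* = 63.9205. Change: 63.9205 − 42.6136 = 21.3068.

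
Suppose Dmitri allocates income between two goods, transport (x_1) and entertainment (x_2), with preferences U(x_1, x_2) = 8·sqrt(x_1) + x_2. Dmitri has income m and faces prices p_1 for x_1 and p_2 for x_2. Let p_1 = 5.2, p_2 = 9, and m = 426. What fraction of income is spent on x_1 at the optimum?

share on x_1 = 0.585

Utility is quasi-linear in x_2; the FOC for x_1 is 4/√x_1 = p_1/p_2.
Solve: √x_1 = 4·p_2/p_1, so x_1*(p_1,p_2) = (4·p_2/p_1)², and x_2* = (m − p_1·x_1*)/p_2.
Plugging in: x_1* = (4·9/5.2)² = 47.929, x_2* = 19.641.
Expenditure on x_1: 5.2·47.929 = 249.2308; share = 0.585.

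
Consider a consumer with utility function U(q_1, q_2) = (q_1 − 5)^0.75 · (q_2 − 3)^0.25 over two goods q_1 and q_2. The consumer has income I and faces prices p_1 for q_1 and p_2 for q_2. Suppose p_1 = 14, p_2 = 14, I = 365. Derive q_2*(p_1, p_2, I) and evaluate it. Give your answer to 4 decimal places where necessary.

q_2* = 7.5179

MRS = 3·(q_2−3)/(q_1−5). Tangency with p_1/p_2 gives q_2−3 = (1/3)·(p_1/p_2)·(q_1−5).
Substituting into the budget: q_1* = 5 + 0.75·(I − 5·p_1 − 3·p_2)/p_1, and q_2* = 3 + 0.25·(…)/p_2.
Discretionary income = 365 − 5·14 − 3·14 = 253; q_2* = 3 + 0.25·253/14 = 7.5179.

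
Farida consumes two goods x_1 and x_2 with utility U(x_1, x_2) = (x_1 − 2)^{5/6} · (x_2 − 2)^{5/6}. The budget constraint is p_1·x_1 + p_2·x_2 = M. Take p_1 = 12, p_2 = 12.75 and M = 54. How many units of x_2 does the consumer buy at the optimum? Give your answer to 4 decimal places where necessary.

x_2* = 2.1765

MRS = (x_2−2)/(x_1−2). Tangency with p_1/p_2 gives x_2−2 = (p_1/p_2)·(x_1−2).
After buying the subsistence bundle (2, 2), a share 0.5 of the remaining income goes to x_1: x_1* = 2 + 0.5·(M − 2p_1 − 2p_2)/p_1.
Discretionary income = 54 − 2·12 − 2·12.75 = 4.5; x_2* = 2 + 0.5·4.5/12.75 = 2.1765.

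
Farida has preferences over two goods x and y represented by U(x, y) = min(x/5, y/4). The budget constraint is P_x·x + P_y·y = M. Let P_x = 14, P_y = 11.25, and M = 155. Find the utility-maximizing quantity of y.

y* = 5.3913

Leontief preferences: the optimum is at the kink where x/5 = y/4, i.e. y = (4/5)·x.
Budget: P_x·x + P_y·(4/5)·x = M, so (5·P_x + 4·P_y)·x = 5·M.
Demand: x*(P_x,P_y,M) = 5·M/(5·P_x + 4·P_y), y* = 4·M/(5·P_x + 4·P_y).
Here 5·14 + 4·11.25 = 115, giving y* = 5.3913.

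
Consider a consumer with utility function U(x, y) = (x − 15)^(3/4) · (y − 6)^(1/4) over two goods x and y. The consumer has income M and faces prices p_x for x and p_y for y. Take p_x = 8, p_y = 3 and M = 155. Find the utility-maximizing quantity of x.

x* = 16.5938

Let x' = x−15, y' = y−6. MRS = 3·y'/x' = p_x/p_y.
Substituting into the budget: x* = 15 + 0.75·(M − 15·p_x − 6·p_y)/p_x, and y* = 6 + 0.25·(…)/p_y.
Discretionary income = 155 − 15·8 − 6·3 = 17; x* = 15 + 0.75·17/8 = 16.5938.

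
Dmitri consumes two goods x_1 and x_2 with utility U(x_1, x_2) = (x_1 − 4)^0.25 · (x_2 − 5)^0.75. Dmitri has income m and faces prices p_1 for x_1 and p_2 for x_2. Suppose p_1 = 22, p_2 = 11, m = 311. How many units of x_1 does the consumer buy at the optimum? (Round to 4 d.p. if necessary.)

x_1* = 5.9091

Let x_1' = x_1−4, x_2' = x_2−5. MRS = (1/3)·x_2'/x_1' = p_1/p_2.
After buying the subsistence bundle (4, 5), a share 0.25 of the remaining income goes to x_1: x_1* = 4 + 0.25·(m − 4p_1 − 5p_2)/p_1.
Discretionary income = 311 − 4·22 − 5·11 = 168; x_1* = 4 + 0.25·168/22 = 5.9091.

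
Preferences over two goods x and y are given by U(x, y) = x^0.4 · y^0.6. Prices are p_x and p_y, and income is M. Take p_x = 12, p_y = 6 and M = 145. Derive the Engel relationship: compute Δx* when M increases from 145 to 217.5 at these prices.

Tangency: MRS = (2/3)·y/x = p_x/p_y.
So 0.4·p_y·y = 0.6·p_x·x; combined with the budget, a share 0.4 of income goes to x.
Demand: x*(p_x,p_y,M) = 0.4·M/p_x and y* = 0.6·M/p_y.
At p_x=12, p_y=6, M=145: x* = 0.4·145/12 = 4.8333.
At M' = 217.5: x* = 7.25. Change: 7.25 − 4.8333 = 2.4167.

Δx* = 2.4167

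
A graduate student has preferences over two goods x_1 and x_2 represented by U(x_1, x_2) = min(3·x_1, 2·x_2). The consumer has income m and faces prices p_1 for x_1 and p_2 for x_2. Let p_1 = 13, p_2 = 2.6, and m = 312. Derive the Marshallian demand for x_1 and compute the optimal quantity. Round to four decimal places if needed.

With perfect complements, no substitution: consume in ratio x_1:x_2 = 2:3.
Budget: p_1·x_1 + p_2·(3/2)·x_1 = m, so (2·p_1 + 3·p_2)·x_1 = 2·m.
Demand: x_1*(p_1,p_2,m) = 2·m/(2·p_1 + 3·p_2), x_2* = 3·m/(2·p_1 + 3·p_2).
Here 2·13 + 3·2.6 = 33.8, giving x_1* = 18.4615.

x_1* = 18.4615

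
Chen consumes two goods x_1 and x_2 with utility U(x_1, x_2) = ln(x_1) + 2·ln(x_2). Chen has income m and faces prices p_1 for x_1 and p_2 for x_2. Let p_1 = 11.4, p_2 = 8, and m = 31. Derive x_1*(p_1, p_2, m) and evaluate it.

MU_x_1/MU_x_2 = (x_2)/(2·x_1); tangency sets this equal to p_1/p_2.
Rearranging, p_2·x_2 = 2·p_1·x_1. Substituting into the budget gives p_1·x_1·(1 + 2) = m.
Demand: x_1*(p_1,p_2,m) = 1/3·m/p_1 and x_2* = 2/3·m/p_2.
At p_1=11.4, p_2=8, m=31: x_1* = 1/3·31/11.4 = 0.9064.

x_1* = 0.9064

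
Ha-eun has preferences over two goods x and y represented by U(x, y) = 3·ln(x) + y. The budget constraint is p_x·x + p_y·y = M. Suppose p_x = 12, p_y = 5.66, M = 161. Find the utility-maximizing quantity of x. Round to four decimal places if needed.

MU_x = 3/x, MU_y = 1. Tangency: 3/x = p_x/p_y.
So x*(p_x,p_y) = 3·p_y/p_x, independent of income; and y* = (M − 3·p_y)/p_y.
At the given prices: x* = 3·5.66/12 = 1.415.

x* = 1.415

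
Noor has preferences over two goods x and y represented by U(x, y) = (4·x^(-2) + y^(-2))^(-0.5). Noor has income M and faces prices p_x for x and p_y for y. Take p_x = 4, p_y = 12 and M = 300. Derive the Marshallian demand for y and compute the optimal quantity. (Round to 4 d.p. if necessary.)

With the ratio pinned down, the budget gives x* = M/(p_x + p_y·(y/x)) and y* = (y/x)·x*.
Numerically y/x = 0.43679, so x* = 300/(4 + 12·0.43679) = 32.4623 and y* = 0.43679·32.4623 = 14.1792.

y* = 14.1792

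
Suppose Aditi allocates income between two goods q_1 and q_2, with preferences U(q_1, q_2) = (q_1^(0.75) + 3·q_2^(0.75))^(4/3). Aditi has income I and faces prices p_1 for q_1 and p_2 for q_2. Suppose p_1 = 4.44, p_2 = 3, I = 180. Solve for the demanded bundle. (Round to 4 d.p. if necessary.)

MU_q_1 ∝ q_1^(-0.25), MU_q_2 ∝ 3·q_2^(-0.25), so MRS = (1/3)·(q_2/q_1)^(0.25) = p_1/p_2.
Hence q_2/q_1 = (3·p_1/p_2)^(1/(0.25)), i.e. raised to the 4 power.
Substitute q_2 = (q_2/q_1)·q_1 into the budget: q_1* = I/(p_1 + p_2·(q_2/q_1)).
Numerically q_2/q_1 = 388.626025, so q_1* = 180/(4.44 + 3·388.626025) = 0.1538 and q_2* = 388.626025·0.1538 = 59.7724.

q_1* = 0.1538, q_2* = 59.7724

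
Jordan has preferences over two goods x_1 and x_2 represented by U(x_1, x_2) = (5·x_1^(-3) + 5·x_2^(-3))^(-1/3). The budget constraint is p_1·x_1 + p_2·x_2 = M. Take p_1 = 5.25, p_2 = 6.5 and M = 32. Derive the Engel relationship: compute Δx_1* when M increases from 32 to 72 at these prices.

From the CES first-order condition, (x_2/x_1)^(4) = p_1/p_2.
Solve for the ratio: x_2/x_1 = [p_1/p_2]^(0.25).
With the ratio pinned down, the budget gives x_1* = M/(p_1 + p_2·(x_2/x_1)) and x_2* = (x_2/x_1)·x_1*.
Numerically x_2/x_1 = 0.948007, so x_1* = 32/(5.25 + 6.5·0.948007) = 2.8041.
At M' = 72: x_1* = 6.3091. Change: 6.3091 − 2.8041 = 3.5051.

Δx_1* = 3.5051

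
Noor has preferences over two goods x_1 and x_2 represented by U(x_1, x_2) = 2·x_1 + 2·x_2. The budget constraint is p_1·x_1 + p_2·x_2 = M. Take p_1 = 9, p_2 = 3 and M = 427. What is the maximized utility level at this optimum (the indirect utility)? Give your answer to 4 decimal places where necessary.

V = 284.6667

Perfect substitutes: compare marginal utility per dollar. 2/p_1 vs 2/p_2 → 0.2222 vs 0.6667.
x_2 gives more utility per dollar, so spend all income on x_2: x_2* = M/p_2, x_1* = 0.
Numerically: x_1* = 0, x_2* = 142.3333.
Utility at the optimum: U(0, 142.3333) = 284.6667.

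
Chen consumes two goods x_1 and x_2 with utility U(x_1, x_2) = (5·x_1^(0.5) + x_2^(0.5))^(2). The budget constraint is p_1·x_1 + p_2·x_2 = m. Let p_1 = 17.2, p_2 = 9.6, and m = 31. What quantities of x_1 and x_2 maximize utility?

MU_x_1 ∝ 5·x_1^(-0.5), MU_x_2 ∝ x_2^(-0.5), so MRS = 5·(x_2/x_1)^(0.5) = p_1/p_2.
Solve for the ratio: x_2/x_1 = [(1/5)·p_1/p_2]^(2).
With the ratio pinned down, the budget gives x_1* = m/(p_1 + p_2·(x_2/x_1)) and x_2* = (x_2/x_1)·x_1*.
Numerically x_2/x_1 = 0.128403, so x_1* = 31/(17.2 + 9.6·0.128403) = 1.6818 and x_2* = 0.128403·1.6818 = 0.2159.

x_1* = 1.6818, x_2* = 0.2159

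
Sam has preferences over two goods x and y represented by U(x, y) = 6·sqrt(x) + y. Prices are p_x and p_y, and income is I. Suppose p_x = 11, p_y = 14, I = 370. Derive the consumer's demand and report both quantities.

x* = 14.5785, y* = 14.974

Set MRS = p_x/p_y: 3·x^(−1/2) = p_x/p_y.
Solve: √x = 3·p_y/p_x, so x*(p_x,p_y) = (3·p_y/p_x)², and y* = (I − p_x·x*)/p_y.
Plugging in: x* = (3·14/11)² = 14.5785, y* = 14.974.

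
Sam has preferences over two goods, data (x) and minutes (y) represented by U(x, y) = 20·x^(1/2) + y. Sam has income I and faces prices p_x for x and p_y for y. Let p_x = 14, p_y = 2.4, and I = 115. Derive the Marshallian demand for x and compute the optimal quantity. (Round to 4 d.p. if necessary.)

Plugging in: x* = (10·2.4/14)² = 2.9388.

x* = 2.9388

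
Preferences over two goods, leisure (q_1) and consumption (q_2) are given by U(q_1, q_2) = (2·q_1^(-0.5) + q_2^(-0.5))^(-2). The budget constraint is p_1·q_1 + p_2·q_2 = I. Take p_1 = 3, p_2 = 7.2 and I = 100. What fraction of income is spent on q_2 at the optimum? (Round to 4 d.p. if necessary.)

Numerically q_2/q_1 = 0.35143, so q_1* = 100/(3 + 7.2·0.35143) = 18.0822 and q_2* = 0.35143·18.0822 = 6.3546.
Expenditure on q_2: 7.2·6.3546 = 45.7534; share = 0.4575.

share on q_2 = 0.4575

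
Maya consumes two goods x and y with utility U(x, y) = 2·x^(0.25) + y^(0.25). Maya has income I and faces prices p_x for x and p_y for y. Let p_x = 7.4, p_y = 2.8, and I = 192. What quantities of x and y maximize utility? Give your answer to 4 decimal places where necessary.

x* = 16.7536, y* = 24.294

From the CES first-order condition, 2·(y/x)^(0.75) = p_x/p_y.
Solve for the ratio: y/x = [(1/2)·p_x/p_y]^(4/3).
With the ratio pinned down, the budget gives x* = I/(p_x + p_y·(y/x)) and y* = (y/x)·x*.
Numerically y/x = 1.450079, so x* = 192/(7.4 + 2.8·1.450079) = 16.7536 and y* = 1.450079·16.7536 = 24.294.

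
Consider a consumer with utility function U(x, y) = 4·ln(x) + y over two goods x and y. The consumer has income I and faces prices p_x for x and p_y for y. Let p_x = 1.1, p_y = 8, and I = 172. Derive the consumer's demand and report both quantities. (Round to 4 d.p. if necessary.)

MU_x = 4/x, MU_y = 1. Tangency: 4/x = p_x/p_y.
So x*(p_x,p_y) = 4·p_y/p_x, independent of income; and y* = (I − 4·p_y)/p_y.
At the given prices: x* = 4·8/1.1 = 29.0909, and y* = 17.5.

x* = 29.0909, y* = 17.5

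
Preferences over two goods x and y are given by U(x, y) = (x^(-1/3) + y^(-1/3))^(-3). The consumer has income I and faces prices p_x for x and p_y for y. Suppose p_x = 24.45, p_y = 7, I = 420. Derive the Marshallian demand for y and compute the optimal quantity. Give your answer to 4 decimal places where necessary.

y* = 25.3476

MU_x ∝ x^(-4/3), MU_y ∝ y^(-4/3), so MRS = (y/x)^(4/3) = p_x/p_y.
Hence y/x = (p_x/p_y)^(1/(4/3)), i.e. raised to the 0.75 power.
With the ratio pinned down, the budget gives x* = I/(p_x + p_y·(y/x)) and y* = (y/x)·x*.
Numerically y/x = 2.554969, so x* = 420/(24.45 + 7·2.554969) = 9.9209 and y* = 2.554969·9.9209 = 25.3476.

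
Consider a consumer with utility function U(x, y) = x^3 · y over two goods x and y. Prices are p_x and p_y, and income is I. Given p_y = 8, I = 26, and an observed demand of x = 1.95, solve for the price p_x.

MU_x/MU_y = (3·y)/(x); tangency sets this equal to p_x/p_y.
Rearranging, p_y·y = (1/3)·p_x·x. Substituting into the budget gives p_x·x·(1 + (1/3)) = I.
Demand: x*(p_x,p_y,I) = 0.75·I/p_x and y* = 0.25·I/p_y.
Set x* = 1.95 in the demand function and solve for p_x: p_x = 10.

p_x = 10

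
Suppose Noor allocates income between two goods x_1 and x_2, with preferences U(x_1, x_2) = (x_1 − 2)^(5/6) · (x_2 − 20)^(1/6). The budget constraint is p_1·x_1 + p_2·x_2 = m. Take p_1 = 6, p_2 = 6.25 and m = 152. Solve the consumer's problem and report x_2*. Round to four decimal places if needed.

x_2* = 20.4

Discretionary income = 152 − 2·6 − 20·6.25 = 15; x_2* = 20 + 1/6·15/6.25 = 20.4.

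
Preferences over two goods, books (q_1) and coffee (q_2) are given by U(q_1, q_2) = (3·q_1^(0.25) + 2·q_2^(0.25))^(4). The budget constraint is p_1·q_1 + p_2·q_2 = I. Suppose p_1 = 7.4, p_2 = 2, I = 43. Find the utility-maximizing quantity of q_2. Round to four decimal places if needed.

q_2* = 10.1888

MU_q_1 ∝ 3·q_1^(-0.75), MU_q_2 ∝ 2·q_2^(-0.75), so MRS = (3/2)·(q_2/q_1)^(0.75) = p_1/p_2.
Hence q_2/q_1 = ((2/3)·p_1/p_2)^(1/(0.75)), i.e. raised to the 4/3 power.
With the ratio pinned down, the budget gives q_1* = I/(p_1 + p_2·(q_2/q_1)) and q_2* = (q_2/q_1)·q_1*.
Numerically q_2/q_1 = 3.332836, so q_1* = 43/(7.4 + 2·3.332836) = 3.0571 and q_2* = 3.332836·3.0571 = 10.1888.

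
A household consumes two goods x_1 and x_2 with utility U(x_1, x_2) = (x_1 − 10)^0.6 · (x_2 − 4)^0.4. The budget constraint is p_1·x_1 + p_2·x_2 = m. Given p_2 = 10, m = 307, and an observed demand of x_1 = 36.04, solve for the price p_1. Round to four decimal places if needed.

p_1 = 5

MRS = (3/2)·(x_2−4)/(x_1−10). Tangency with p_1/p_2 gives x_2−4 = (2/3)·(p_1/p_2)·(x_1−10).
After buying the subsistence bundle (10, 4), a share 0.6 of the remaining income goes to x_1: x_1* = 10 + 0.6·(m − 10p_1 − 4p_2)/p_1.
Set x_1* = 36.04 in the demand function and solve for p_1: p_1 = 5.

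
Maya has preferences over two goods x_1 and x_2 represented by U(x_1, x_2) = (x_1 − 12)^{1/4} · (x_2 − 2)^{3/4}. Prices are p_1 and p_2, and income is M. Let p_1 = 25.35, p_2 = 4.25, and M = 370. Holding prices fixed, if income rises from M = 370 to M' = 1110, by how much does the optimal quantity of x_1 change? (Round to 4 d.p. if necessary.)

Discretionary income = 370 − 12·25.35 − 2·4.25 = 57.3; x_1* = 12 + 0.25·57.3/25.35 = 12.5651.
At M' = 1110: x_1* = 19.8629. Change: 19.8629 − 12.5651 = 7.2978.

Δx_1* = 7.2978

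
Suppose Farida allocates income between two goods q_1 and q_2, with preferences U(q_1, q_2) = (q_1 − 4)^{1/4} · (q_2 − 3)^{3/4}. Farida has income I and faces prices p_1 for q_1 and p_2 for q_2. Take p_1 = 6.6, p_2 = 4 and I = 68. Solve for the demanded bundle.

Substituting into the budget: q_1* = 4 + 0.25·(I − 4·p_1 − 3·p_2)/p_1, and q_2* = 3 + 0.75·(…)/p_2.
Discretionary income = 68 − 4·6.6 − 3·4 = 29.6; q_1* = 4 + 0.25·29.6/6.6 = 5.1212; q_2* = 3 + 0.75·29.6/4 = 8.55.

q_1* = 5.1212, q_2* = 8.55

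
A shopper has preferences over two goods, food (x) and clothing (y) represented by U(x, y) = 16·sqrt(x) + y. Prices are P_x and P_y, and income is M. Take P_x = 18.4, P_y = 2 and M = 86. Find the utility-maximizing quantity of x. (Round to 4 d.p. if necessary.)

x* = 0.7561

Utility is quasi-linear in y; the FOC for x is 8/√x = P_x/P_y.
Thus x* = (8·P_y/P_x)² — independent of M — with the rest of income spent on y.
Plugging in: x* = (8·2/18.4)² = 0.7561.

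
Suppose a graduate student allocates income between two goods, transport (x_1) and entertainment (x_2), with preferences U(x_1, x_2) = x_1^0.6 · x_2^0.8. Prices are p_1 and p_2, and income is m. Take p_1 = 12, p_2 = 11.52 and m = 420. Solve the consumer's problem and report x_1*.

MU_x_1/MU_x_2 = (0.6·x_2)/(0.8·x_1); tangency sets this equal to p_1/p_2.
Rearranging, p_2·x_2 = (4/3)·p_1·x_1. Substituting into the budget gives p_1·x_1·(1 + (4/3)) = m.
Demand: x_1*(p_1,p_2,m) = 3/7·m/p_1 and x_2* = 4/7·m/p_2.
At p_1=12, p_2=11.52, m=420: x_1* = 3/7·420/12 = 15.

x_1* = 15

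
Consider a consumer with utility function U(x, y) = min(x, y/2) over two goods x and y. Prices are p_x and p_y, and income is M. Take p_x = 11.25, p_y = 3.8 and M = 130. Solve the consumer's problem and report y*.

Leontief preferences: the optimum is at the kink where x/1 = y/2, i.e. y = 2·x.
Budget: p_x·x + p_y·2·x = M, so (p_x + 2·p_y)·x = M.
Demand: x*(p_x,p_y,M) = M/(p_x + 2·p_y), y* = 2·M/(p_x + 2·p_y).
Here 11.25 + 2·3.8 = 18.85, giving y* = 13.7931.

y* = 13.7931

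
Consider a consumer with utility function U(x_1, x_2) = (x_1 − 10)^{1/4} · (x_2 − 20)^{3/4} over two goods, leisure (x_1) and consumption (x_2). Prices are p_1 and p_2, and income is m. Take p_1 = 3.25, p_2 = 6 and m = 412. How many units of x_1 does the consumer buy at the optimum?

MRS = (1/3)·(x_2−20)/(x_1−10). Tangency with p_1/p_2 gives x_2−20 = 3·(p_1/p_2)·(x_1−10).
After buying the subsistence bundle (10, 20), a share 0.25 of the remaining income goes to x_1: x_1* = 10 + 0.25·(m − 10p_1 − 20p_2)/p_1.
Discretionary income = 412 − 10·3.25 − 20·6 = 259.5; x_1* = 10 + 0.25·259.5/3.25 = 29.9615.

x_1* = 29.9615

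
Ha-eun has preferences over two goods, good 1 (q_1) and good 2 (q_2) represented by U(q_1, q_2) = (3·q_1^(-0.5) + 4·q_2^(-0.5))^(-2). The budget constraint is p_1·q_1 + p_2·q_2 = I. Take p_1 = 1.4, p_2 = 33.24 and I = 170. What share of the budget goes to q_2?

share on q_2 = 0.7769

MU_q_1 ∝ 3·q_1^(-1.5), MU_q_2 ∝ 4·q_2^(-1.5), so MRS = (3/4)·(q_2/q_1)^(1.5) = p_1/p_2.
Hence q_2/q_1 = ((4/3)·p_1/p_2)^(1/(1.5)), i.e. raised to the 2/3 power.
With the ratio pinned down, the budget gives q_1* = I/(p_1 + p_2·(q_2/q_1)) and q_2* = (q_2/q_1)·q_1*.
Numerically q_2/q_1 = 0.146646, so q_1* = 170/(1.4 + 33.24·0.146646) = 27.0937 and q_2* = 0.146646·27.0937 = 3.9732.
Expenditure on q_2: 33.24·3.9732 = 132.0688; share = 0.7769.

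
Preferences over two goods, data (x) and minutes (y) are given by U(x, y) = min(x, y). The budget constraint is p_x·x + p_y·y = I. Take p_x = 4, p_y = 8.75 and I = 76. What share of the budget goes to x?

share on x = 0.3137

Leontief preferences: the optimum is at the kink where x/1 = y/1, i.e. y = x.
Budget: p_x·x + p_y·x = I, so (p_x + p_y)·x = I.
Demand: x*(p_x,p_y,I) = I/(p_x + p_y), y* = I/(p_x + p_y).
Here 4 + 8.75 = 12.75, giving x* = 5.9608 and y* = 5.9608.
Expenditure on x: 4·5.9608 = 23.8431; share = 0.3137.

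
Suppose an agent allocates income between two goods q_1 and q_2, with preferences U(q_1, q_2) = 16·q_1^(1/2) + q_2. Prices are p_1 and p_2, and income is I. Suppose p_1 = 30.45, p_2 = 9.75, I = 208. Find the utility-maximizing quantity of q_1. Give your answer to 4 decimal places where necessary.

q_1* = 6.5617

MU_q_1 = 8/√q_1, MU_q_2 = 1. Tangency: 8/√q_1 = p_1/p_2.
Thus q_1* = (8·p_2/p_1)² — independent of I — with the rest of income spent on q_2.
Plugging in: q_1* = (8·9.75/30.45)² = 6.5617.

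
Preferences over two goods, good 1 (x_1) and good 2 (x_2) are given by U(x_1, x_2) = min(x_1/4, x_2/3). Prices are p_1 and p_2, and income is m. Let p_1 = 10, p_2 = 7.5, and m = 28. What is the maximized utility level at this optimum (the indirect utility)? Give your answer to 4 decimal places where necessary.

Leontief preferences: the optimum is at the kink where x_1/4 = x_2/3, i.e. x_2 = (3/4)·x_1.
Budget: p_1·x_1 + p_2·(3/4)·x_1 = m, so (4·p_1 + 3·p_2)·x_1 = 4·m.
Demand: x_1*(p_1,p_2,m) = 4·m/(4·p_1 + 3·p_2), x_2* = 3·m/(4·p_1 + 3·p_2).
Here 4·10 + 3·7.5 = 62.5, giving x_1* = 1.792 and x_2* = 1.344.
Utility at the optimum: U(1.792, 1.344) = 0.448.

V = 0.448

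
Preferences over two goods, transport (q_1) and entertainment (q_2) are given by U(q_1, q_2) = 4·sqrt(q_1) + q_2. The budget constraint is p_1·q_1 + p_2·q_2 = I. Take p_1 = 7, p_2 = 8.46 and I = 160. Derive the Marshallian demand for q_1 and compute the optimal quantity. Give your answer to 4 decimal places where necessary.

MU_q_1 = 2/√q_1, MU_q_2 = 1. Tangency: 2/√q_1 = p_1/p_2.
Thus q_1* = (2·p_2/p_1)² — independent of I — with the rest of income spent on q_2.
Plugging in: q_1* = (2·8.46/7)² = 5.8426.

q_1* = 5.8426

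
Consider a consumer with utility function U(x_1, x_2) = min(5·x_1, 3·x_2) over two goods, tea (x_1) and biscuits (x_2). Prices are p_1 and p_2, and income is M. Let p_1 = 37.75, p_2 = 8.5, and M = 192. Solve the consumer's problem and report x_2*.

x_2* = 6.1637

With perfect complements, no substitution: consume in ratio x_1:x_2 = 3:5.
Budget: p_1·x_1 + p_2·(5/3)·x_1 = M, so (3·p_1 + 5·p_2)·x_1 = 3·M.
Demand: x_1*(p_1,p_2,M) = 3·M/(3·p_1 + 5·p_2), x_2* = 5·M/(3·p_1 + 5·p_2).
Here 3·37.75 + 5·8.5 = 155.75, giving x_2* = 6.1637.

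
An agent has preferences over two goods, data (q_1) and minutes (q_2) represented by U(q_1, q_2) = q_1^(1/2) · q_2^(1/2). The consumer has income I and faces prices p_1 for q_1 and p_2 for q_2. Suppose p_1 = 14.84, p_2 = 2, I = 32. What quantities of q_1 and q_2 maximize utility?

q_1* = 1.0782, q_2* = 8

The MRS is q_2/q_1. Set MRS = p_1/p_2.
Rearranging, p_2·q_2 = p_1·q_1. Substituting into the budget gives p_1·q_1·(1 + 1) = I.
Demand: q_1*(p_1,p_2,I) = 0.5·I/p_1 and q_2* = 0.5·I/p_2.
At p_1=14.84, p_2=2, I=32: q_1* = 0.5·32/14.84 = 1.0782, q_2* = 8.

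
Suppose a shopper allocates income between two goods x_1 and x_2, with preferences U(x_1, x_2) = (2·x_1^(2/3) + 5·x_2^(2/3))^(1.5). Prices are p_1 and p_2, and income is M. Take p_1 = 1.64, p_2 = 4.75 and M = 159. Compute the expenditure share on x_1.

MU_x_1 ∝ 2·x_1^(-1/3), MU_x_2 ∝ 5·x_2^(-1/3), so MRS = (2/5)·(x_2/x_1)^(1/3) = p_1/p_2.
Solve for the ratio: x_2/x_1 = [(5/2)·p_1/p_2]^(3).
Substitute x_2 = (x_2/x_1)·x_1 into the budget: x_1* = M/(p_1 + p_2·(x_2/x_1)).
Numerically x_2/x_1 = 0.643088, so x_1* = 159/(1.64 + 4.75·0.643088) = 33.8682 and x_2* = 0.643088·33.8682 = 21.7802.
Expenditure on x_1: 1.64·33.8682 = 55.5438; share = 0.3493.

share on x_1 = 0.3493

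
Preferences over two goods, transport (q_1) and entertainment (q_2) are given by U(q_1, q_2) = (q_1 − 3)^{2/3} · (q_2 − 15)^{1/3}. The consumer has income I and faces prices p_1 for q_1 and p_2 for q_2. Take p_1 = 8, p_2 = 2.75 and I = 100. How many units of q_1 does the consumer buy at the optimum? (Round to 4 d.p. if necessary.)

q_1* = 5.8958

Discretionary income = 100 − 3·8 − 15·2.75 = 34.75; q_1* = 3 + 2/3·34.75/8 = 5.8958.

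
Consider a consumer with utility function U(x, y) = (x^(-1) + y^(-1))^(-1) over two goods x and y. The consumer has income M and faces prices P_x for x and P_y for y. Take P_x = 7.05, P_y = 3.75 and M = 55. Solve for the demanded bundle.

With the ratio pinned down, the budget gives x* = M/(P_x + P_y·(y/x)) and y* = (y/x)·x*.
Numerically y/x = 1.371131, so x* = 55/(7.05 + 3.75·1.371131) = 4.5113 and y* = 1.371131·4.5113 = 6.1855.

x* = 4.5113, y* = 6.1855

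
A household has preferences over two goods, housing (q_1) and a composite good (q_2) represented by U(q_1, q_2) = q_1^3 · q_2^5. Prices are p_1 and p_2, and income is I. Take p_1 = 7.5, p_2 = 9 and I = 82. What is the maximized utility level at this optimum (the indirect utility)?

Tangency: MRS = (3/5)·q_2/q_1 = p_1/p_2.
So 3·p_2·q_2 = 5·p_1·q_1; combined with the budget, a share 0.375 of income goes to q_1.
Demand: q_1*(p_1,p_2,I) = 0.375·I/p_1 and q_2* = 0.625·I/p_2.
At p_1=7.5, p_2=9, I=82: q_1* = 0.375·82/7.5 = 4.1, q_2* = 5.6944.
Utility at the optimum: U(4.1, 5.6944) = 412675.2011.

V = 412675.2011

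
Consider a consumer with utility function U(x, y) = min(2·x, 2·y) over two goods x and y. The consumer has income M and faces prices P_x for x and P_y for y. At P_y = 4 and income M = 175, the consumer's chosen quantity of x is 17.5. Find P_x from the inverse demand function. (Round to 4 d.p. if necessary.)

Leontief preferences: the optimum is at the kink where x/2 = y/2, i.e. y = x.
Budget: P_x·x + P_y·x = M, so (2·P_x + 2·P_y)·x = 2·M.
Demand: x*(P_x,P_y,M) = 2·M/(2·P_x + 2·P_y), y* = 2·M/(2·P_x + 2·P_y).
Set x* = 17.5 in the demand function and solve for P_x: P_x = 6.

P_x = 6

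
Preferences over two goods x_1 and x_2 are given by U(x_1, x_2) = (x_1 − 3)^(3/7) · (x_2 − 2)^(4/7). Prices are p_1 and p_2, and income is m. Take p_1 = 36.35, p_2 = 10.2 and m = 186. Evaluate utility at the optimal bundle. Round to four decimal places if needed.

V = 1.6245

Discretionary income = 186 − 3·36.35 − 2·10.2 = 56.55; x_1* = 3 + 3/7·56.55/36.35 = 3.6667; x_2* = 2 + 4/7·56.55/10.2 = 5.1681.
Utility at the optimum: U(3.6667, 5.1681) = 1.6245.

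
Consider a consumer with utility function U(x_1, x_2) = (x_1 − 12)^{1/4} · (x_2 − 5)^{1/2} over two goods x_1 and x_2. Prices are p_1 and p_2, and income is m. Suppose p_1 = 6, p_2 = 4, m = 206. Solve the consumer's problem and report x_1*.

x_1* = 18.3333

Let x_1' = x_1−12, x_2' = x_2−5. MRS = (1/2)·x_2'/x_1' = p_1/p_2.
Substituting into the budget: x_1* = 12 + 1/3·(m − 12·p_1 − 5·p_2)/p_1, and x_2* = 5 + 2/3·(…)/p_2.
Discretionary income = 206 − 12·6 − 5·4 = 114; x_1* = 12 + 1/3·114/6 = 18.3333.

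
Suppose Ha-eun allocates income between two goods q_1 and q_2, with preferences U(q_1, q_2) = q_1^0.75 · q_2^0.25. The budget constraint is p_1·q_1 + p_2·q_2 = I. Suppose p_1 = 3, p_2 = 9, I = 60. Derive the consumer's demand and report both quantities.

q_1* = 15, q_2* = 1.6667

The MRS is 3·q_2/q_1. Set MRS = p_1/p_2.
So 0.75·p_2·q_2 = 0.25·p_1·q_1; combined with the budget, a share 0.75 of income goes to q_1.
Demand: q_1*(p_1,p_2,I) = 0.75·I/p_1 and q_2* = 0.25·I/p_2.
At p_1=3, p_2=9, I=60: q_1* = 0.75·60/3 = 15, q_2* = 1.6667.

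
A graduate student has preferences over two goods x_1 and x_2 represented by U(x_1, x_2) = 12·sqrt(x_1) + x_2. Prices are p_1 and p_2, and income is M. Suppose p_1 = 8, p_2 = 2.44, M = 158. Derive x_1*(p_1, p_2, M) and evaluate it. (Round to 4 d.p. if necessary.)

x_1* = 3.3489

Utility is quasi-linear in x_2; the FOC for x_1 is 6/√x_1 = p_1/p_2.
Solve: √x_1 = 6·p_2/p_1, so x_1*(p_1,p_2) = (6·p_2/p_1)², and x_2* = (M − p_1·x_1*)/p_2.
Plugging in: x_1* = (6·2.44/8)² = 3.3489.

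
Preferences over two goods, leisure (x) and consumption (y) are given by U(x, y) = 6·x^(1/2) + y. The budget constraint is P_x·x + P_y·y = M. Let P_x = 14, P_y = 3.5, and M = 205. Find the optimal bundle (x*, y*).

MU_x = 3/√x, MU_y = 1. Tangency: 3/√x = P_x/P_y.
Solve: √x = 3·P_y/P_x, so x*(P_x,P_y) = (3·P_y/P_x)², and y* = (M − P_x·x*)/P_y.
Plugging in: x* = (3·3.5/14)² = 0.5625, y* = 56.3214.

x* = 0.5625, y* = 56.3214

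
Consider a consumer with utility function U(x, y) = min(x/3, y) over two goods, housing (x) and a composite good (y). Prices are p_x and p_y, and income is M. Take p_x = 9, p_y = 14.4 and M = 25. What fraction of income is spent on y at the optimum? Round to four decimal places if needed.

share on y = 0.3478

Leontief preferences: the optimum is at the kink where x/3 = y/1, i.e. y = (1/3)·x.
Budget: p_x·x + p_y·(1/3)·x = M, so (3·p_x + p_y)·x = 3·M.
Demand: x*(p_x,p_y,M) = 3·M/(3·p_x + p_y), y* = M/(3·p_x + p_y).
Here 3·9 + 14.4 = 41.4, giving x* = 1.8116 and y* = 0.6039.
Expenditure on y: 14.4·0.6039 = 8.6957; share = 0.3478.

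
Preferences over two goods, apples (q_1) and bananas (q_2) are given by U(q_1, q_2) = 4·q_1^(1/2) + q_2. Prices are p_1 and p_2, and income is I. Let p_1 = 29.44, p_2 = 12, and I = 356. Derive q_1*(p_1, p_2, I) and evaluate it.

q_1* = 0.6646

Thus q_1* = (2·p_2/p_1)² — independent of I — with the rest of income spent on q_2.
Plugging in: q_1* = (2·12/29.44)² = 0.6646.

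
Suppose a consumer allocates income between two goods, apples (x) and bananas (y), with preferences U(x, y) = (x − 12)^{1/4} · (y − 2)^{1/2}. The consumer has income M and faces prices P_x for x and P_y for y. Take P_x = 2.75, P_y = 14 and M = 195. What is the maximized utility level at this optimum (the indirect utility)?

V = 5.0711

This is Cobb-Douglas in (x−12, y−2): tangency gives 0.25·P_y·(y−2) = 0.5·P_x·(x−12).
After buying the subsistence bundle (12, 2), a share 1/3 of the remaining income goes to x: x* = 12 + 1/3·(M − 12P_x − 2P_y)/P_x.
Discretionary income = 195 − 12·2.75 − 2·14 = 134; x* = 12 + 1/3·134/2.75 = 28.2424; y* = 2 + 2/3·134/14 = 8.381.
Utility at the optimum: U(28.2424, 8.381) = 5.0711.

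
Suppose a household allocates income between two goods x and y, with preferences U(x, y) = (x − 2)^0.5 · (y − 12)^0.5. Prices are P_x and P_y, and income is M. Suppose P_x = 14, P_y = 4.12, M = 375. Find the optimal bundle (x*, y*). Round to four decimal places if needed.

Substituting into the budget: x* = 2 + 0.5·(M − 2·P_x − 12·P_y)/P_x, and y* = 12 + 0.5·(…)/P_y.
Discretionary income = 375 − 2·14 − 12·4.12 = 297.56; x* = 2 + 0.5·297.56/14 = 12.6271; y* = 12 + 0.5·297.56/4.12 = 48.1117.

x* = 12.6271, y* = 48.1117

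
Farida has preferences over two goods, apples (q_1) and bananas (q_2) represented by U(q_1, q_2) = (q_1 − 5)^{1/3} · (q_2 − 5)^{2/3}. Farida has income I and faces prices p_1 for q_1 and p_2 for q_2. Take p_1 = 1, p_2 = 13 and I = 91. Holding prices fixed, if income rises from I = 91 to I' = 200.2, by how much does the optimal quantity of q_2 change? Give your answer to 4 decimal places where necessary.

Let q_1' = q_1−5, q_2' = q_2−5. MRS = (1/2)·q_2'/q_1' = p_1/p_2.
After buying the subsistence bundle (5, 5), a share 1/3 of the remaining income goes to q_1: q_1* = 5 + 1/3·(I − 5p_1 − 5p_2)/p_1.
Discretionary income = 91 − 5·1 − 5·13 = 21; q_2* = 5 + 2/3·21/13 = 6.0769.
At I' = 200.2: q_2* = 11.6769. Change: 11.6769 − 6.0769 = 5.6.

Δq_2* = 5.6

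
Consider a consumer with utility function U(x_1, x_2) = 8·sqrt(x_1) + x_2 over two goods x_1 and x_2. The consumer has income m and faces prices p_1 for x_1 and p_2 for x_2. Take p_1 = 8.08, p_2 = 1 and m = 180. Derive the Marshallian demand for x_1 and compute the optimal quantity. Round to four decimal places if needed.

Set MRS = p_1/p_2: 4·x_1^(−1/2) = p_1/p_2.
Solve: √x_1 = 4·p_2/p_1, so x_1*(p_1,p_2) = (4·p_2/p_1)², and x_2* = (m − p_1·x_1*)/p_2.
Plugging in: x_1* = (4·1/8.08)² = 0.2451.

x_1* = 0.2451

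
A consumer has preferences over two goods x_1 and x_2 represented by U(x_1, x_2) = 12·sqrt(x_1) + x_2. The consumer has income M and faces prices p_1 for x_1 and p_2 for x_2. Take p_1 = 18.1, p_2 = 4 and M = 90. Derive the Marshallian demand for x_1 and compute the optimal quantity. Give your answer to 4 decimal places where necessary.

x_1* = 1.7582

MU_x_1 = 6/√x_1, MU_x_2 = 1. Tangency: 6/√x_1 = p_1/p_2.
Thus x_1* = (6·p_2/p_1)² — independent of M — with the rest of income spent on x_2.
Plugging in: x_1* = (6·4/18.1)² = 1.7582.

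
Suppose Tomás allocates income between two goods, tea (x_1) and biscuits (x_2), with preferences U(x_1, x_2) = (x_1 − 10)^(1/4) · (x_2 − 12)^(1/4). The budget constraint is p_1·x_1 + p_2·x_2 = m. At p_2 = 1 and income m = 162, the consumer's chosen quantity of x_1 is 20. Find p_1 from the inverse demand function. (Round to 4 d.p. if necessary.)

This is Cobb-Douglas in (x_1−10, x_2−12): tangency gives 0.25·p_2·(x_2−12) = 0.25·p_1·(x_1−10).
Substituting into the budget: x_1* = 10 + 0.5·(m − 10·p_1 − 12·p_2)/p_1, and x_2* = 12 + 0.5·(…)/p_2.
Set x_1* = 20 in the demand function and solve for p_1: p_1 = 5.

p_1 = 5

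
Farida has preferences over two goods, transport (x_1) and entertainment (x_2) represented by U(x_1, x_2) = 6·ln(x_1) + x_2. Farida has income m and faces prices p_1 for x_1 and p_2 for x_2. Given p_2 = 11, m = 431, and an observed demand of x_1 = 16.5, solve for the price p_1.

MU_x_1 = 6/x_1, MU_x_2 = 1. Tangency: 6/x_1 = p_1/p_2.
So x_1*(p_1,p_2) = 6·p_2/p_1, independent of income; and x_2* = (m − 6·p_2)/p_2.
Set x_1* = 16.5 in the demand function and solve for p_1: p_1 = 4.

p_1 = 4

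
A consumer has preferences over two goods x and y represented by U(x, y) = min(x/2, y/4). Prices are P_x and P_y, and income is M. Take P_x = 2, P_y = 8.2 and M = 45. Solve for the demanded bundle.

Demand: x*(P_x,P_y,M) = 2·M/(2·P_x + 4·P_y), y* = 4·M/(2·P_x + 4·P_y).
Here 2·2 + 4·8.2 = 36.8, giving x* = 2.4457 and y* = 4.8913.

x* = 2.4457, y* = 4.8913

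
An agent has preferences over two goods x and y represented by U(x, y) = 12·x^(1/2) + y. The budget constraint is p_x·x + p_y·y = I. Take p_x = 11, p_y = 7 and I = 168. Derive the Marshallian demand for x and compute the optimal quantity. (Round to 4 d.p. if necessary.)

Set MRS = p_x/p_y: 6·x^(−1/2) = p_x/p_y.
Solve: √x = 6·p_y/p_x, so x*(p_x,p_y) = (6·p_y/p_x)², and y* = (I − p_x·x*)/p_y.
Plugging in: x* = (6·7/11)² = 14.5785.

x* = 14.5785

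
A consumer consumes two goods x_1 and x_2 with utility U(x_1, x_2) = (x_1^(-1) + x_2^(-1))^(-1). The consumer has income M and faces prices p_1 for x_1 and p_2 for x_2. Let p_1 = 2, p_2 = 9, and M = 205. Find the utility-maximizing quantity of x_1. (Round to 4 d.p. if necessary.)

x_1* = 32.8387

From the CES first-order condition, (x_2/x_1)^(2) = p_1/p_2.
Solve for the ratio: x_2/x_1 = [p_1/p_2]^(0.5).
Substitute x_2 = (x_2/x_1)·x_1 into the budget: x_1* = M/(p_1 + p_2·(x_2/x_1)).
Numerically x_2/x_1 = 0.471405, so x_1* = 205/(2 + 9·0.471405) = 32.8387.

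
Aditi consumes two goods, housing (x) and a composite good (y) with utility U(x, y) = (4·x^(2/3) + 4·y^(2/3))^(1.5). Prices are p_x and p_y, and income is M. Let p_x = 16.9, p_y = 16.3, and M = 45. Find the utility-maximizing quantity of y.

MU_x ∝ 4·x^(-1/3), MU_y ∝ 4·y^(-1/3), so MRS = (y/x)^(1/3) = p_x/p_y.
Solve for the ratio: y/x = [p_x/p_y]^(3).
Substitute y = (y/x)·x into the budget: x* = M/(p_x + p_y·(y/x)).
Numerically y/x = 1.114544, so x* = 45/(16.9 + 16.3·1.114544) = 1.2833 and y* = 1.114544·1.2833 = 1.4302.

y* = 1.4302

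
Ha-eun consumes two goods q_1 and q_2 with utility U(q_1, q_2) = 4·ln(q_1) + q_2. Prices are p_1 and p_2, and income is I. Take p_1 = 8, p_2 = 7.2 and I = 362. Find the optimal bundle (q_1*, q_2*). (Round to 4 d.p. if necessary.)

q_1* = 3.6, q_2* = 46.2778

MU_q_1 = 4/q_1, MU_q_2 = 1. Tangency: 4/q_1 = p_1/p_2.
So q_1*(p_1,p_2) = 4·p_2/p_1, independent of income; and q_2* = (I − 4·p_2)/p_2.
At the given prices: q_1* = 4·7.2/8 = 3.6, and q_2* = 46.2778.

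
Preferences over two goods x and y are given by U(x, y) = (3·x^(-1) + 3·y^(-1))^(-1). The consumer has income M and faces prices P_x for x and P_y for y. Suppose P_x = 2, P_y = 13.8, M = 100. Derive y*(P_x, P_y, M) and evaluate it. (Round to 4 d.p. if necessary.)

With the ratio pinned down, the budget gives x* = M/(P_x + P_y·(y/x)) and y* = (y/x)·x*.
Numerically y/x = 0.380693, so x* = 100/(2 + 13.8·0.380693) = 13.7863 and y* = 0.380693·13.7863 = 5.2484.

y* = 5.2484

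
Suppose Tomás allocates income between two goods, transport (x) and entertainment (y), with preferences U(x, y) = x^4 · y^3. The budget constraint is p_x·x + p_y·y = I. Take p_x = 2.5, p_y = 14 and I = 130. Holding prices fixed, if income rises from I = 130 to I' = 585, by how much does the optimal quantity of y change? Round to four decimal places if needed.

Δy* = 13.9286

Demand: x*(p_x,p_y,I) = 4/7·I/p_x and y* = 3/7·I/p_y.
At p_x=2.5, p_y=14, I=130: y* = 3/7·130/14 = 3.9796.
At I' = 585: y* = 17.9082. Change: 17.9082 − 3.9796 = 13.9286.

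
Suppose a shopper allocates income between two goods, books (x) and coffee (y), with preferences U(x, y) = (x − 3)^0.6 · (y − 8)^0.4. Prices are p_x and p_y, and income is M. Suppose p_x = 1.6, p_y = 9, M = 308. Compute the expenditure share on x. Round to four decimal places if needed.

This is Cobb-Douglas in (x−3, y−8): tangency gives 0.6·p_y·(y−8) = 0.4·p_x·(x−3).
Substituting into the budget: x* = 3 + 0.6·(M − 3·p_x − 8·p_y)/p_x, and y* = 8 + 0.4·(…)/p_y.
Discretionary income = 308 − 3·1.6 − 8·9 = 231.2; x* = 3 + 0.6·231.2/1.6 = 89.7; y* = 8 + 0.4·231.2/9 = 18.2756.
Expenditure on x: 1.6·89.7 = 143.52; share = 0.466.

share on x = 0.466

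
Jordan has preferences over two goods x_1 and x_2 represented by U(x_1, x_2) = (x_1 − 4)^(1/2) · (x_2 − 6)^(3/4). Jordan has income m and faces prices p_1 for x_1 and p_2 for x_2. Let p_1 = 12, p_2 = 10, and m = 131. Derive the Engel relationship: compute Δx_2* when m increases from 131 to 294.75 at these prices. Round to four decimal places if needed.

Δx_2* = 9.825

This is Cobb-Douglas in (x_1−4, x_2−6): tangency gives 0.5·p_2·(x_2−6) = 0.75·p_1·(x_1−4).
After buying the subsistence bundle (4, 6), a share 0.4 of the remaining income goes to x_1: x_1* = 4 + 0.4·(m − 4p_1 − 6p_2)/p_1.
Discretionary income = 131 − 4·12 − 6·10 = 23; x_2* = 6 + 0.6·23/10 = 7.38.
At m' = 294.75: x_2* = 17.205. Change: 17.205 − 7.38 = 9.825.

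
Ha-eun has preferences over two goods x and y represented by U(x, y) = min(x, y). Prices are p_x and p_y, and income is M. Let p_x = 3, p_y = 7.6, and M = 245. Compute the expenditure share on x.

share on x = 0.283

Leontief preferences: the optimum is at the kink where x/1 = y/1, i.e. y = x.
Budget: p_x·x + p_y·x = M, so (p_x + p_y)·x = M.
Demand: x*(p_x,p_y,M) = M/(p_x + p_y), y* = M/(p_x + p_y).
Here 3 + 7.6 = 10.6, giving x* = 23.1132 and y* = 23.1132.
Expenditure on x: 3·23.1132 = 69.3396; share = 0.283.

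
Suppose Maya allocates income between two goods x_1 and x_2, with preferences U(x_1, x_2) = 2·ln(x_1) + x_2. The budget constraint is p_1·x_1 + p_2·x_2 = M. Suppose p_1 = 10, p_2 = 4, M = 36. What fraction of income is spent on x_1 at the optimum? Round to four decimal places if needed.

share on x_1 = 0.2222

MU_x_1 = 2/x_1, MU_x_2 = 1. Tangency: 2/x_1 = p_1/p_2.
So x_1*(p_1,p_2) = 2·p_2/p_1, independent of income; and x_2* = (M − 2·p_2)/p_2.
At the given prices: x_1* = 2·4/10 = 0.8, and x_2* = 7.
Expenditure on x_1: 10·0.8 = 8; share = 0.2222.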